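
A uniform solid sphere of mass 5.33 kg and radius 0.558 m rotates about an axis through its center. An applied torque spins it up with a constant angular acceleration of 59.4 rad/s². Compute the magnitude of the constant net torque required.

I = (2/5)MR² = (2/5)(5.33)(0.558)² = 0.6638 kg·m².
τ = Iα = (0.6638)(59.40) = 39.43 N·m.

τ ≈ 39.4 N·m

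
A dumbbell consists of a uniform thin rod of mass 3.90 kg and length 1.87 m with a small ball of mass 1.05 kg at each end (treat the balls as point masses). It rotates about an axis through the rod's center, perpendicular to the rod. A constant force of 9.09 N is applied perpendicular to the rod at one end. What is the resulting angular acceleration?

I_rod = (1/12)ML² = (1/12)(3.90)(1.87)² = 1.136 kg·m².
I_balls = 2·m·(L/2)² = 2(1.05)(0.9350)² = 1.836 kg·m².
Total I = 2.972 kg·m².
τ = F·(L/2) = (9.09)(0.935) = 8.499 N·m.
α = τ/I = 8.499/2.972 = 2.859 rad/s².

α ≈ 2.86 rad/s²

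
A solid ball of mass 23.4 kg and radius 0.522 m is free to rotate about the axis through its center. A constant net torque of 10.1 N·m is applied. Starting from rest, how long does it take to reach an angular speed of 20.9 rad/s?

I = (2/5)MR² = (2/5)(23.4)(0.522)² = 2.550 kg·m².
α = τ/I = 10.1/2.550 = 3.960 rad/s².
ω = αt ⇒ t = ω/α = 20.9/3.960 = 5.278 s.

t ≈ 5.28 s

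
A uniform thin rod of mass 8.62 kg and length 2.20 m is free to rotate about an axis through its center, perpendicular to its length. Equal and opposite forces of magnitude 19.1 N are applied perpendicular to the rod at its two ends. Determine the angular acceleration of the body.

I = (1/12)ML² = (1/12)(8.62)(2.20)² = 3.477 kg·m².
The couple gives τ = F·(L/2) + F·(L/2) = F L = (19.1)(2.20) = 42.02 N·m.
Newton's second law for rotation, τ = Iα, gives α = τ/I = 42.02/3.477 = 12.09 rad/s².

α ≈ 12.1 rad/s²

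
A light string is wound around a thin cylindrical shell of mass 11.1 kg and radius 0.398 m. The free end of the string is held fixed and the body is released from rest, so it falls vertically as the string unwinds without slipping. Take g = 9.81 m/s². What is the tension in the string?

Translation: Mg − T = Ma. Rotation about the center: TR = Iα with I = MR².
With a = αR: T = (I/R²)a = M a, so Mg = (1 + 1.000)Ma.
a = g/(1 + 1.000) = 9.81/2.000 = 4.905 m/s².
T = 1.000·M·a = (1.000)(11.1)(4.905) = 54.45 N.

T ≈ 54.4 N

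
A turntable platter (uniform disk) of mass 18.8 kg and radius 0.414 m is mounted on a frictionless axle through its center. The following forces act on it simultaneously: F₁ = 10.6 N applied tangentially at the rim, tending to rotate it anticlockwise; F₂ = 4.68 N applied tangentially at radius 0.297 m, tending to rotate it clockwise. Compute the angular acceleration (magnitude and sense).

I = ½MR² = (1/2)(18.8)(0.414)² = 1.611 kg·m².
Taking anticlockwise as positive: τ₁ = +(10.6)(0.414) = +4.388 N·m; τ₂ = −(4.68)(0.297) = −1.390 N·m.
Net torque τ = 2.998 N·m.
α = τ/I = 2.998/1.611 = 1.861 rad/s².

α ≈ 1.86 rad/s², anticlockwise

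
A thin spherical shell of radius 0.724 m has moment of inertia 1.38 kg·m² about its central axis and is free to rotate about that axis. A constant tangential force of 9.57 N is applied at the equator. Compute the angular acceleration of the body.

α ≈ 5.02 rad/s²

τ = F R = (9.57)(0.724) = 6.929 N·m.
From τ = Iα: α = 6.929/1.380 = 5.021 rad/s².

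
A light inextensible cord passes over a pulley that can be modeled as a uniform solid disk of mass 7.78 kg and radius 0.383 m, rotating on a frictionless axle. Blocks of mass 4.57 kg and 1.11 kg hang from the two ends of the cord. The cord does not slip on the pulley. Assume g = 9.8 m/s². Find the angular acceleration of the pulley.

α ≈ 9.25 rad/s²

I = ½MR² = (1/2)(7.78)(0.383)² = 0.5706 kg·m².
Heavier block: m₁g − T₁ = m₁a. Lighter block: T₂ − m₂g = m₂a.
Pulley: (T₁ − T₂)R = Iα = I(a/R), so T₁ − T₂ = (I/R²)a = (1/2)M_p a = 3.890·a.
Adding the three: (m₁ − m₂)g = (m₁ + m₂ + 3.890)a, so a = (4.57 − 1.11)(9.8)/(4.57 + 1.11 + 3.890) = 3.543 m/s².
α = a/R = 3.543/0.383 = 9.251 rad/s².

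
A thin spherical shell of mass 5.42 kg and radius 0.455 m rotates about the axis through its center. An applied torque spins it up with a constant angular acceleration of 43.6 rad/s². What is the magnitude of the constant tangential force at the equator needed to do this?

I = (2/3)MR² = (2/3)(5.42)(0.455)² = 0.7481 kg·m².
The required torque is τ = Iα = (0.7481)(43.60) = 32.61 N·m.
A tangential force at the equator gives τ = FR, so F = τ/R = 32.61/0.455 = 71.68 N.

F ≈ 71.7 N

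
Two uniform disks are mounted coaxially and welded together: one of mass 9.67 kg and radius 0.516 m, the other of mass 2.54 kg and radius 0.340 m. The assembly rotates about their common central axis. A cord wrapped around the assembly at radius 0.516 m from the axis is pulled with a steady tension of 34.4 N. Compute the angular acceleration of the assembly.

I = ½M₁R₁² + ½M₂R₂² = ½(9.67)(0.516)² + ½(2.54)(0.340)² = 1.434 kg·m².
τ = F r = (34.4)(0.516) = 17.75 N·m.
α = τ/I = 17.75/1.434 = 12.38 rad/s².

α ≈ 12.4 rad/s²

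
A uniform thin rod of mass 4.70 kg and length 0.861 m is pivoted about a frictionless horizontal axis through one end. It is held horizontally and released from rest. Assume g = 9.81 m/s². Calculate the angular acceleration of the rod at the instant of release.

α ≈ 17.1 rad/s²

About the pivot, I = (1/3)ML² = (1/3)(4.70)(0.861)² = 1.161 kg·m².
The weight acts at the center, a distance L/2 = 0.4305 m from the pivot; τ = Mg(L/2) = 19.85 N·m.
α = τ/I = 19.85/1.161 = 17.09 rad/s².
(Equivalently α = (3g/(2L)) = 17.09 rad/s².)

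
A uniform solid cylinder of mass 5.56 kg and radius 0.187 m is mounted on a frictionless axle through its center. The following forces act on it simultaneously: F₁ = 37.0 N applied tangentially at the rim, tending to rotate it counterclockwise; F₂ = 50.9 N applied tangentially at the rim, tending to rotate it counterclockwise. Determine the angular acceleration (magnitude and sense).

α ≈ 169 rad/s², counterclockwise

I = ½MR² = (1/2)(5.56)(0.187)² = 0.09721 kg·m².
Taking counterclockwise as positive: τ₁ = +(37.0)(0.187) = +6.919 N·m; τ₂ = +(50.9)(0.187) = +9.518 N·m.
Net torque τ = 16.44 N·m.
α = τ/I = 16.44/0.09721 = 169.1 rad/s².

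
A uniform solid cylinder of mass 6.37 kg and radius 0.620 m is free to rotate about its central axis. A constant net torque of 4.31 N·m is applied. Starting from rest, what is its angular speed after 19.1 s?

I = ½MR² = (1/2)(6.37)(0.620)² = 1.224 kg·m².
α = τ/I = 4.31/1.224 = 3.520 rad/s².
ω = ω₀ + αt = 0 + (3.520)(19.1) = 67.24 rad/s.

ω ≈ 67.2 rad/s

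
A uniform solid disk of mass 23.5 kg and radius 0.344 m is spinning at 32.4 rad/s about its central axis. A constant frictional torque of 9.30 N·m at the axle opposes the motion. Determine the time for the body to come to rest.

t ≈ 4.84 s

I = ½MR² = (1/2)(23.5)(0.344)² = 1.390 kg·m².
The net torque has magnitude 9.30 N·m, opposing ω.
|α| = τ/I = 9.300/1.390 = 6.688 rad/s² (deceleration).
0 = ω₀ − |α|t ⇒ t = ω₀/|α| = 32.4/6.688 = 4.844 s.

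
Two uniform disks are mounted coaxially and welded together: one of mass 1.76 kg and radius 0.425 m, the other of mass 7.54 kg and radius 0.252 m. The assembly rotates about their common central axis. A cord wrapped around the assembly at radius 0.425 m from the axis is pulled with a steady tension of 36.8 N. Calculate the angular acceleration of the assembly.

I = ½M₁R₁² + ½M₂R₂² = ½(1.76)(0.425)² + ½(7.54)(0.252)² = 0.3984 kg·m².
τ = F r = (36.8)(0.425) = 15.64 N·m.
α = τ/I = 15.64/0.3984 = 39.26 rad/s².

α ≈ 39.3 rad/s²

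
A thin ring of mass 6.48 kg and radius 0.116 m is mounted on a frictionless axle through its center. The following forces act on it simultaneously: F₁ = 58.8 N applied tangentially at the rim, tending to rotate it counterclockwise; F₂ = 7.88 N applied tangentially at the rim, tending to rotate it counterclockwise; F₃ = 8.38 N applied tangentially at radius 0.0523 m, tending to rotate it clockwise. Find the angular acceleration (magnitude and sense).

α ≈ 83.7 rad/s², counterclockwise

I = MR² = (6.48)(0.116)² = 0.08719 kg·m².
Taking counterclockwise as positive: τ₁ = +(58.8)(0.116) = +6.821 N·m; τ₂ = +(7.88)(0.116) = +0.9141 N·m; τ₃ = −(8.38)(0.0523) = −0.4383 N·m.
Net torque τ = 7.297 N·m.
α = τ/I = 7.297/0.08719 = 83.68 rad/s².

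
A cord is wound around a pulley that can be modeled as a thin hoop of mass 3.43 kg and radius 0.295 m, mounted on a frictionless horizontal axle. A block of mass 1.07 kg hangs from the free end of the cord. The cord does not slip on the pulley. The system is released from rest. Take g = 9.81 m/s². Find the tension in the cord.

T ≈ 8.00 N

I = MR² = (3.43)(0.295)² = 0.2985 kg·m².
Block: mg − T = ma. Pulley: TR = Iα. No-slip: a = αR, so T = (I/R²)a = 3.430·a.
Then mg = (m + 3.430)a, so a = (1.07)(9.81)/(1.07 + 3.430) = 2.333 m/s².
T = 3.430·a = 8.001 N.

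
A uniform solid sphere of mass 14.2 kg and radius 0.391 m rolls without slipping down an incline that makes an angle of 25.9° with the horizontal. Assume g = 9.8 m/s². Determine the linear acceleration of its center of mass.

Translation along the incline: Mg sinθ − f = Ma.
Rotation about the center: fR = Iα with I = (2/5)MR². No-slip gives a = αR, so f = (I/R²)a = (2/5)M a.
Substituting: Mg sinθ = (1 + 0.4000)Ma, so a = g sinθ/(1 + 0.4000) = (9.8) sin 25.9° / 1.400 = 3.058 m/s².

a ≈ 3.06 m/s²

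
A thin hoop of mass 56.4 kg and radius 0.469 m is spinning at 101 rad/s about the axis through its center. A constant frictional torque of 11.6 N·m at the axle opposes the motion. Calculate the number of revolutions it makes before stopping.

I = MR² = (56.4)(0.469)² = 12.41 kg·m².
The net torque has magnitude 11.6 N·m, opposing ω.
|α| = τ/I = 11.60/12.41 = 0.9350 rad/s² (deceleration).
ω² = ω₀² − 2|α|θ with ω = 0 ⇒ θ = ω₀²/(2|α|) = 5455 rad = 868.2 rev.

≈ 868 revolutions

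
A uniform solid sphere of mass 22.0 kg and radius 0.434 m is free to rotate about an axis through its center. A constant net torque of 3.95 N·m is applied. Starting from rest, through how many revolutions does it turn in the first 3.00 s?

I = (2/5)MR² = (2/5)(22.0)(0.434)² = 1.658 kg·m².
α = τ/I = 3.95/1.658 = 2.383 rad/s².
θ = ½αt² = ½(2.383)(3.00)² = 10.72 rad.
Revolutions = θ/(2π) = 1.707.

≈ 1.71 revolutions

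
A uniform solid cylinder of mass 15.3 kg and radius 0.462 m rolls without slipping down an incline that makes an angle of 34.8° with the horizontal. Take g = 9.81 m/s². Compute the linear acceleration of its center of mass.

Translation along the incline: Mg sinθ − f = Ma.
Rotation about the center: fR = Iα with I = ½MR². No-slip gives a = αR, so f = (I/R²)a = (1/2)M a.
Substituting: Mg sinθ = (1 + 0.5000)Ma, so a = g sinθ/(1 + 0.5000) = (9.81) sin 34.8° / 1.500 = 3.732 m/s².

a ≈ 3.73 m/s²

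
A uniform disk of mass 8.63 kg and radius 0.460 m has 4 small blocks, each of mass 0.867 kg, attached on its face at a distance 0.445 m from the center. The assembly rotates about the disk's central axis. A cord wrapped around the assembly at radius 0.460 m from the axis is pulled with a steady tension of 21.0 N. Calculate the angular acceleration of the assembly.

I_disk = ½MR² = ½(8.63)(0.460)² = 0.9131 kg·m².
I_blocks = 4·m·r² = 4(0.867)(0.445)² = 0.6868 kg·m².
Total I = 1.600 kg·m².
τ = F r = (21.0)(0.460) = 9.660 N·m.
α = τ/I = 9.660/1.600 = 6.038 rad/s².

α ≈ 6.04 rad/s²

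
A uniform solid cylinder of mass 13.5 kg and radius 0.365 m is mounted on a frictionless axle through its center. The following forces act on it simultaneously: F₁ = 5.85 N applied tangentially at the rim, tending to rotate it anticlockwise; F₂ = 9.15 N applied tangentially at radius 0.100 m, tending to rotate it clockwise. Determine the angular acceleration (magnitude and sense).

I = ½MR² = (1/2)(13.5)(0.365)² = 0.8993 kg·m².
Taking anticlockwise as positive: τ₁ = +(5.85)(0.365) = +2.135 N·m; τ₂ = −(9.15)(0.100) = −0.9150 N·m.
Net torque τ = 1.220 N·m.
α = τ/I = 1.220/0.8993 = 1.357 rad/s².

α ≈ 1.36 rad/s², anticlockwise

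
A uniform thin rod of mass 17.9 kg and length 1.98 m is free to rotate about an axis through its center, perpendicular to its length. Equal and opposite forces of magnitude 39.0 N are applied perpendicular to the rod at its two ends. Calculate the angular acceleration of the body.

α ≈ 13.2 rad/s²

I = (1/12)ML² = (1/12)(17.9)(1.98)² = 5.848 kg·m².
The couple gives τ = F·(L/2) + F·(L/2) = F L = (39.0)(1.98) = 77.22 N·m.
From τ = Iα: α = 77.22/5.848 = 13.20 rad/s².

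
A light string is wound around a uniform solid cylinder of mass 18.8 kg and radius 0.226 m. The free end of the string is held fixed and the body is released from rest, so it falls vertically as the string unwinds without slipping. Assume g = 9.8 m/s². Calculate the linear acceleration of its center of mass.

Translation: Mg − T = Ma. Rotation about the center: TR = Iα with I = ½MR².
With a = αR: T = (I/R²)a = (1/2)M a, so Mg = (1 + 0.5000)Ma.
a = g/(1 + 0.5000) = 9.8/1.500 = 6.533 m/s².

a ≈ 6.53 m/s²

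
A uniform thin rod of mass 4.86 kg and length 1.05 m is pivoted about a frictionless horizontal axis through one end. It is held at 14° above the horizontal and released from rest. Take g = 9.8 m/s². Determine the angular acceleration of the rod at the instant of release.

About the pivot, I = (1/3)ML² = (1/3)(4.86)(1.05)² = 1.786 kg·m².
The weight acts at the center, a distance L/2 = 0.5250 m from the pivot; τ = Mg(L/2) cos 14° = 24.26 N·m.
α = τ/I = 24.26/1.786 = 13.58 rad/s².

α ≈ 13.6 rad/s²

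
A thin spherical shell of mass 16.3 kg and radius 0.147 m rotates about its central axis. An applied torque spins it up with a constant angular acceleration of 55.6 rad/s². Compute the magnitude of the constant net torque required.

I = (2/3)MR² = (2/3)(16.3)(0.147)² = 0.2348 kg·m².
τ = Iα = (0.2348)(55.60) = 13.06 N·m.

τ ≈ 13.1 N·m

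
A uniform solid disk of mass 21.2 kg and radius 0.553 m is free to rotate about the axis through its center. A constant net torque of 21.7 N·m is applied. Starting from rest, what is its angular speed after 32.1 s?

I = ½MR² = (1/2)(21.2)(0.553)² = 3.242 kg·m².
α = τ/I = 21.7/3.242 = 6.694 rad/s².
ω = ω₀ + αt = 0 + (6.694)(32.1) = 214.9 rad/s.

ω ≈ 215 rad/s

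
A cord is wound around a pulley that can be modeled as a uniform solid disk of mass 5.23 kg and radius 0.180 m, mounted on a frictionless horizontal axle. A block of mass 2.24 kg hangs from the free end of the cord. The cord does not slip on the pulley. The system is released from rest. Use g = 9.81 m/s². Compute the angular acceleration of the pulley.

α ≈ 25.1 rad/s²

I = ½MR² = (1/2)(5.23)(0.180)² = 0.08473 kg·m².
Block: mg − T = ma. Pulley: TR = Iα. No-slip: a = αR, so T = (I/R²)a = 2.615·a.
Then mg = (m + 2.615)a, so a = (2.24)(9.81)/(2.24 + 2.615) = 4.526 m/s².
α = a/R = 4.526/0.180 = 25.15 rad/s².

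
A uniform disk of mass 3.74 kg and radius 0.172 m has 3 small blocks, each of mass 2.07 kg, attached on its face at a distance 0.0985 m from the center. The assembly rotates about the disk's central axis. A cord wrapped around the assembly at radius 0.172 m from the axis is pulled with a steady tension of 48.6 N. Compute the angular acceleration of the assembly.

α ≈ 72.3 rad/s²

I_disk = ½MR² = ½(3.74)(0.172)² = 0.05532 kg·m².
I_blocks = 3·m·r² = 3(2.07)(0.0985)² = 0.06025 kg·m².
Total I = 0.1156 kg·m².
τ = F r = (48.6)(0.172) = 8.359 N·m.
α = τ/I = 8.359/0.1156 = 72.33 rad/s².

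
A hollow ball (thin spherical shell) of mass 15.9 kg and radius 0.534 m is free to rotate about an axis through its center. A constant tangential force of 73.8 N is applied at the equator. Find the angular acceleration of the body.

α ≈ 13.0 rad/s²

I = (2/3)MR² = (2/3)(15.9)(0.534)² = 3.023 kg·m².
τ = F R = (73.8)(0.534) = 39.41 N·m.
From τ = Iα: α = 39.41/3.023 = 13.04 rad/s².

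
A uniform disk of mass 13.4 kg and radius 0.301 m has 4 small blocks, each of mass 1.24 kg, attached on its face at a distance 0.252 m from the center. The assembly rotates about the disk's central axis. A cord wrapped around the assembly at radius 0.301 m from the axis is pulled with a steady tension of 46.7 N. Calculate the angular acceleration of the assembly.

I_disk = ½MR² = ½(13.4)(0.301)² = 0.6070 kg·m².
I_blocks = 4·m·r² = 4(1.24)(0.252)² = 0.3150 kg·m².
Total I = 0.9220 kg·m².
τ = F r = (46.7)(0.301) = 14.06 N·m.
α = τ/I = 14.06/0.9220 = 15.25 rad/s².

α ≈ 15.2 rad/s²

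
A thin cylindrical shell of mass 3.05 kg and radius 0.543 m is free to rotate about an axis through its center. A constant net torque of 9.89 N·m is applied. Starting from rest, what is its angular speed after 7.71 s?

ω ≈ 84.8 rad/s

I = MR² = (3.05)(0.543)² = 0.8993 kg·m².
α = τ/I = 9.89/0.8993 = 11.00 rad/s².
ω = ω₀ + αt = 0 + (11.00)(7.71) = 84.79 rad/s.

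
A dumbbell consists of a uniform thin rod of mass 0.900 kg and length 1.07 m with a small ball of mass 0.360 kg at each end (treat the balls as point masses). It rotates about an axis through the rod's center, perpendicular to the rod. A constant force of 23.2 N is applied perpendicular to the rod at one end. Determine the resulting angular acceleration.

I_rod = (1/12)ML² = (1/12)(0.900)(1.07)² = 0.08587 kg·m².
I_balls = 2·m·(L/2)² = 2(0.360)(0.5350)² = 0.2061 kg·m².
Total I = 0.2919 kg·m².
τ = F·(L/2) = (23.2)(0.535) = 12.41 N·m.
α = τ/I = 12.41/0.2919 = 42.51 rad/s².

α ≈ 42.5 rad/s²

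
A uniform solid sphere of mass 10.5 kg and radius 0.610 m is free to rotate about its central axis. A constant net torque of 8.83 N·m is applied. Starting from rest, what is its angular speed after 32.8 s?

ω ≈ 185 rad/s

I = (2/5)MR² = (2/5)(10.5)(0.610)² = 1.563 kg·m².
α = τ/I = 8.83/1.563 = 5.650 rad/s².
ω = ω₀ + αt = 0 + (5.650)(32.8) = 185.3 rad/s.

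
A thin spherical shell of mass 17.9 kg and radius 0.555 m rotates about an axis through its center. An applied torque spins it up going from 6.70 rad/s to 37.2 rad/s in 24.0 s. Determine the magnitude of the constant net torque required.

I = (2/3)MR² = (2/3)(17.9)(0.555)² = 3.676 kg·m².
α = Δω/Δt = (37.2 − 6.70)/24.0 = 1.271 rad/s².
τ = Iα = (3.676)(1.271) = 4.671 N·m.

τ ≈ 4.67 N·m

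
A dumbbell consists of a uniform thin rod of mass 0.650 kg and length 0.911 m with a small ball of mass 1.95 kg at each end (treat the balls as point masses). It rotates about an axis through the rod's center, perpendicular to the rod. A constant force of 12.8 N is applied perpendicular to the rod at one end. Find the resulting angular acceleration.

α ≈ 6.83 rad/s²

I_rod = (1/12)ML² = (1/12)(0.650)(0.911)² = 0.04495 kg·m².
I_balls = 2·m·(L/2)² = 2(1.95)(0.4555)² = 0.8092 kg·m².
Total I = 0.8541 kg·m².
τ = F·(L/2) = (12.8)(0.456) = 5.830 N·m.
α = τ/I = 5.830/0.8541 = 6.826 rad/s².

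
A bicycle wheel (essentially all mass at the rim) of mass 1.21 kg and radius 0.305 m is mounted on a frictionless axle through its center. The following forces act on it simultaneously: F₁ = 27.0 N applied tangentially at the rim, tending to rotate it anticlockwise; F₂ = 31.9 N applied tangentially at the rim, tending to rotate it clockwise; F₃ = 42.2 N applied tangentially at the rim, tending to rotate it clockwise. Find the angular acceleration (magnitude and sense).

I = MR² = (1.21)(0.305)² = 0.1126 kg·m².
Taking anticlockwise as positive: τ₁ = +(27.0)(0.305) = +8.235 N·m; τ₂ = −(31.9)(0.305) = −9.729 N·m; τ₃ = −(42.2)(0.305) = −12.87 N·m.
Net torque τ = -14.37 N·m.
α = τ/I = -14.37/0.1126 = -127.6 rad/s².

α ≈ 128 rad/s², clockwise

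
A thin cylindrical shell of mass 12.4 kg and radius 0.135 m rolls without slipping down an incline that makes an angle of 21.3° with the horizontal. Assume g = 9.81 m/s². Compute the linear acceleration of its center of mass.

Translation along the incline: Mg sinθ − f = Ma.
Rotation about the center: fR = Iα with I = MR². No-slip gives a = αR, so f = (I/R²)a = M a.
Substituting: Mg sinθ = (1 + 1.000)Ma, so a = g sinθ/(1 + 1.000) = (9.81) sin 21.3° / 2.000 = 1.782 m/s².

a ≈ 1.78 m/s²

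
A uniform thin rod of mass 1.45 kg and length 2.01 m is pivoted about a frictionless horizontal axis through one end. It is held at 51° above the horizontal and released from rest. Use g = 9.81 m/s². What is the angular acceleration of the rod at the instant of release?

α ≈ 4.61 rad/s²

About the pivot, I = (1/3)ML² = (1/3)(1.45)(2.01)² = 1.953 kg·m².
The weight acts at the center, a distance L/2 = 1.005 m from the pivot; τ = Mg(L/2) cos 51° = 8.997 N·m.
α = τ/I = 8.997/1.953 = 4.607 rad/s².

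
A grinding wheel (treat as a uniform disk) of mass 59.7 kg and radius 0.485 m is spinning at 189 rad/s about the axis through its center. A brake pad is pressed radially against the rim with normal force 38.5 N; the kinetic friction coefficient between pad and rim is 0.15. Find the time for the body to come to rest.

t ≈ 474 s

I = ½MR² = (1/2)(59.7)(0.485)² = 7.021 kg·m².
Friction force f = μN = (0.15)(38.5) = 5.775 N at the rim; torque magnitude τ = fR = 2.801 N·m, opposing ω.
|α| = τ/I = 2.801/7.021 = 0.3989 rad/s² (deceleration).
0 = ω₀ − |α|t ⇒ t = ω₀/|α| = 189/0.3989 = 473.8 s.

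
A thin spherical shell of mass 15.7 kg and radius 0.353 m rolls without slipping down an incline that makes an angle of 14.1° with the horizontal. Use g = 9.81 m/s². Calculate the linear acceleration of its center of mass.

a ≈ 1.43 m/s²

Translation along the incline: Mg sinθ − f = Ma.
Rotation about the center: fR = Iα with I = (2/3)MR². No-slip gives a = αR, so f = (I/R²)a = (2/3)M a.
Substituting: Mg sinθ = (1 + 0.6667)Ma, so a = g sinθ/(1 + 0.6667) = (9.81) sin 14.1° / 1.667 = 1.434 m/s².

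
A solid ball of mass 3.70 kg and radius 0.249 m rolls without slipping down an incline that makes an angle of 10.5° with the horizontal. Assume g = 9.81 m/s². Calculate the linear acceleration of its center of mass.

a ≈ 1.28 m/s²

Translation along the incline: Mg sinθ − f = Ma.
Rotation about the center: fR = Iα with I = (2/5)MR². No-slip gives a = αR, so f = (I/R²)a = (2/5)M a.
Substituting: Mg sinθ = (1 + 0.4000)Ma, so a = g sinθ/(1 + 0.4000) = (9.81) sin 10.5° / 1.400 = 1.277 m/s².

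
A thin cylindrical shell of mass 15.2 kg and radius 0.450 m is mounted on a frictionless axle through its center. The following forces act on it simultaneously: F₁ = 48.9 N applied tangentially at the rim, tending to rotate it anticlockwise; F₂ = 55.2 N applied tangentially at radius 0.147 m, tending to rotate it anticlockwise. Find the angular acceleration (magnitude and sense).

α ≈ 9.79 rad/s², anticlockwise

I = MR² = (15.2)(0.450)² = 3.078 kg·m².
Taking anticlockwise as positive: τ₁ = +(48.9)(0.450) = +22.00 N·m; τ₂ = +(55.2)(0.147) = +8.114 N·m.
Net torque τ = 30.12 N·m.
α = τ/I = 30.12/3.078 = 9.785 rad/s².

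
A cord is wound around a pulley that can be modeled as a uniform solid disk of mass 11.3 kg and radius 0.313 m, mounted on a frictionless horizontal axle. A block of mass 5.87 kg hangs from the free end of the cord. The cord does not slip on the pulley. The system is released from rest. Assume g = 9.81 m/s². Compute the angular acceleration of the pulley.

α ≈ 16.0 rad/s²

I = ½MR² = (1/2)(11.3)(0.313)² = 0.5535 kg·m².
Block: mg − T = ma. Pulley: TR = Iα. No-slip: a = αR, so T = (I/R²)a = 5.650·a.
Then mg = (m + 5.650)a, so a = (5.87)(9.81)/(5.87 + 5.650) = 4.999 m/s².
α = a/R = 4.999/0.313 = 15.97 rad/s².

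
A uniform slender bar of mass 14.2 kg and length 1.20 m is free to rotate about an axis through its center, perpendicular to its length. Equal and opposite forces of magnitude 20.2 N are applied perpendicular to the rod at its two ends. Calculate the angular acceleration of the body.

α ≈ 14.2 rad/s²

I = (1/12)ML² = (1/12)(14.2)(1.20)² = 1.704 kg·m².
The couple gives τ = F·(L/2) + F·(L/2) = F L = (20.2)(1.20) = 24.24 N·m.
From τ = Iα: α = 24.24/1.704 = 14.23 rad/s².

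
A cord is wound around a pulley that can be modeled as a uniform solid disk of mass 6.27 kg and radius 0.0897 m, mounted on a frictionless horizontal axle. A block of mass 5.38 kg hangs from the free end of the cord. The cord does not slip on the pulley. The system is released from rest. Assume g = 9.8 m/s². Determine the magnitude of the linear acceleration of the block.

I = ½MR² = (1/2)(6.27)(0.0897)² = 0.02522 kg·m².
Block: mg − T = ma. Pulley: TR = Iα. No-slip: a = αR, so T = (I/R²)a = 3.135·a.
Then mg = (m + 3.135)a, so a = (5.38)(9.8)/(5.38 + 3.135) = 6.192 m/s².

a ≈ 6.19 m/s²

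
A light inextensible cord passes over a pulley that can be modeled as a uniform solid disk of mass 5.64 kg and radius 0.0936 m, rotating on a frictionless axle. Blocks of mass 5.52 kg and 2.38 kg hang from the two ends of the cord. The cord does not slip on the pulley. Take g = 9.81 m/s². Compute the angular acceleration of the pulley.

I = ½MR² = (1/2)(5.64)(0.0936)² = 0.02471 kg·m².
Heavier block: m₁g − T₁ = m₁a. Lighter block: T₂ − m₂g = m₂a.
Pulley: (T₁ − T₂)R = Iα = I(a/R), so T₁ − T₂ = (I/R²)a = (1/2)M_p a = 2.820·a.
Adding the three: (m₁ − m₂)g = (m₁ + m₂ + 2.820)a, so a = (5.52 − 2.38)(9.81)/(5.52 + 2.38 + 2.820) = 2.873 m/s².
α = a/R = 2.873/0.0936 = 30.70 rad/s².

α ≈ 30.7 rad/s²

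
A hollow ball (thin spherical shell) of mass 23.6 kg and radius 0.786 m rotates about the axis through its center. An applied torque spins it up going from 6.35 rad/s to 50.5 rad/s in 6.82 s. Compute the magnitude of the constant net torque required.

I = (2/3)MR² = (2/3)(23.6)(0.786)² = 9.720 kg·m².
α = Δω/Δt = (50.5 − 6.35)/6.82 = 6.474 rad/s².
τ = Iα = (9.720)(6.474) = 62.92 N·m.

τ ≈ 62.9 N·m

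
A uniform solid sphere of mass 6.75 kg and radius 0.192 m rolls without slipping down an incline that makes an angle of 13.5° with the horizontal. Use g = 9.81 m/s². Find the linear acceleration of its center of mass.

a ≈ 1.64 m/s²

Translation along the incline: Mg sinθ − f = Ma.
Rotation about the center: fR = Iα with I = (2/5)MR². No-slip gives a = αR, so f = (I/R²)a = (2/5)M a.
Substituting: Mg sinθ = (1 + 0.4000)Ma, so a = g sinθ/(1 + 0.4000) = (9.81) sin 13.5° / 1.400 = 1.636 m/s².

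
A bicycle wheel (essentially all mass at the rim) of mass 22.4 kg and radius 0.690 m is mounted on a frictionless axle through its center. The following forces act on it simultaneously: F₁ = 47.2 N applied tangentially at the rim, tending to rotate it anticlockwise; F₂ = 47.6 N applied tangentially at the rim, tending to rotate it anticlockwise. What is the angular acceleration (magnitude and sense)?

α ≈ 6.13 rad/s², anticlockwise

I = MR² = (22.4)(0.690)² = 10.66 kg·m².
Taking anticlockwise as positive: τ₁ = +(47.2)(0.690) = +32.57 N·m; τ₂ = +(47.6)(0.690) = +32.84 N·m.
Net torque τ = 65.41 N·m.
α = τ/I = 65.41/10.66 = 6.134 rad/s².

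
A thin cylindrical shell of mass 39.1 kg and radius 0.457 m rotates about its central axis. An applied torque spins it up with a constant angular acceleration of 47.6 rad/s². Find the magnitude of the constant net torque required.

I = MR² = (39.1)(0.457)² = 8.166 kg·m².
τ = Iα = (8.166)(47.60) = 388.7 N·m.

τ ≈ 389 N·m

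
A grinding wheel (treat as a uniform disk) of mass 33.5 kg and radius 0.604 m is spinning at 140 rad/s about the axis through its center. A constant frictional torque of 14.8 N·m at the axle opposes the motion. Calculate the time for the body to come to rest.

t ≈ 57.8 s

I = ½MR² = (1/2)(33.5)(0.604)² = 6.111 kg·m².
The net torque has magnitude 14.8 N·m, opposing ω.
|α| = τ/I = 14.80/6.111 = 2.422 rad/s² (deceleration).
0 = ω₀ − |α|t ⇒ t = ω₀/|α| = 140/2.422 = 57.80 s.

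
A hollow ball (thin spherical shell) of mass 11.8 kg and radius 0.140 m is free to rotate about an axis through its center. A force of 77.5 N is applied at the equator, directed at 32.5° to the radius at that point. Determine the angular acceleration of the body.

I = (2/3)MR² = (2/3)(11.8)(0.140)² = 0.1542 kg·m².
Only the tangential component produces torque: τ = F R sinθ = (77.5)(0.140) sin 32.5° = 5.830 N·m.
Newton's second law for rotation, τ = Iα, gives α = τ/I = 5.830/0.1542 = 37.81 rad/s².

α ≈ 37.8 rad/s²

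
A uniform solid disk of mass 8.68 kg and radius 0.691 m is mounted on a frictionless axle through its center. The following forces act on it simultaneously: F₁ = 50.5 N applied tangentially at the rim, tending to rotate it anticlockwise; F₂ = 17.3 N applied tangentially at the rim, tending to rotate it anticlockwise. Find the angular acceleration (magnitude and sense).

I = ½MR² = (1/2)(8.68)(0.691)² = 2.072 kg·m².
Taking anticlockwise as positive: τ₁ = +(50.5)(0.691) = +34.90 N·m; τ₂ = +(17.3)(0.691) = +11.95 N·m.
Net torque τ = 46.85 N·m.
α = τ/I = 46.85/2.072 = 22.61 rad/s².

α ≈ 22.6 rad/s², anticlockwise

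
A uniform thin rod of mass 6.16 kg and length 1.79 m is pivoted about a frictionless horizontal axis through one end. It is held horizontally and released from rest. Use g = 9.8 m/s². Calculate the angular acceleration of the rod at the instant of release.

α ≈ 8.21 rad/s²

About the pivot, I = (1/3)ML² = (1/3)(6.16)(1.79)² = 6.579 kg·m².
The weight acts at the center, a distance L/2 = 0.8950 m from the pivot; τ = Mg(L/2) = 54.03 N·m.
α = τ/I = 54.03/6.579 = 8.212 rad/s².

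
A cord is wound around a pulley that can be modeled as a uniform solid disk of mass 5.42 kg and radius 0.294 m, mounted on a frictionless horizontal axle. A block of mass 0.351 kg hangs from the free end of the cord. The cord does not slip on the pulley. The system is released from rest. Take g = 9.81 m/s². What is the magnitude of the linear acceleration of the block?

I = ½MR² = (1/2)(5.42)(0.294)² = 0.2342 kg·m².
Block: mg − T = ma. Pulley: TR = Iα. No-slip: a = αR, so T = (I/R²)a = 2.710·a.
Then mg = (m + 2.710)a, so a = (0.351)(9.81)/(0.351 + 2.710) = 1.125 m/s².

a ≈ 1.12 m/s²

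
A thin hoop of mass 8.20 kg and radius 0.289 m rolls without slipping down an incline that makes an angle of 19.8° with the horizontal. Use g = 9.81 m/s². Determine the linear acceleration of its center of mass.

a ≈ 1.66 m/s²

Translation along the incline: Mg sinθ − f = Ma.
Rotation about the center: fR = Iα with I = MR². No-slip gives a = αR, so f = (I/R²)a = M a.
Substituting: Mg sinθ = (1 + 1.000)Ma, so a = g sinθ/(1 + 1.000) = (9.81) sin 19.8° / 2.000 = 1.662 m/s².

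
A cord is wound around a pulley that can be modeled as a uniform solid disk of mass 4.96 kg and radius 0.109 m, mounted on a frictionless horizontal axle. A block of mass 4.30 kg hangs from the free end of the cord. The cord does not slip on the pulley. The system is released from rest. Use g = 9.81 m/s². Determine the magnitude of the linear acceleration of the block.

I = ½MR² = (1/2)(4.96)(0.109)² = 0.02946 kg·m².
Block: mg − T = ma. Pulley: TR = Iα. No-slip: a = αR, so T = (I/R²)a = 2.480·a.
Then mg = (m + 2.480)a, so a = (4.30)(9.81)/(4.30 + 2.480) = 6.222 m/s².

a ≈ 6.22 m/s²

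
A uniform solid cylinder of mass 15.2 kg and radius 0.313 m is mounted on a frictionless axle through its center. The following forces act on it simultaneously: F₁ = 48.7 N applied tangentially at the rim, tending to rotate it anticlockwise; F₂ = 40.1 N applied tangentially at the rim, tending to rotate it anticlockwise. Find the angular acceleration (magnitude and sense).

α ≈ 37.3 rad/s², anticlockwise

I = ½MR² = (1/2)(15.2)(0.313)² = 0.7446 kg·m².
Taking anticlockwise as positive: τ₁ = +(48.7)(0.313) = +15.24 N·m; τ₂ = +(40.1)(0.313) = +12.55 N·m.
Net torque τ = 27.79 N·m.
α = τ/I = 27.79/0.7446 = 37.33 rad/s².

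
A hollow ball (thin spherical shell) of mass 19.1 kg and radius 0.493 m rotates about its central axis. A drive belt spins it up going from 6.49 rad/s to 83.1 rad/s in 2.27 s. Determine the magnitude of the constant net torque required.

τ ≈ 104 N·m

I = (2/3)MR² = (2/3)(19.1)(0.493)² = 3.095 kg·m².
α = Δω/Δt = (83.1 − 6.49)/2.27 = 33.75 rad/s².
τ = Iα = (3.095)(33.75) = 104.4 N·m.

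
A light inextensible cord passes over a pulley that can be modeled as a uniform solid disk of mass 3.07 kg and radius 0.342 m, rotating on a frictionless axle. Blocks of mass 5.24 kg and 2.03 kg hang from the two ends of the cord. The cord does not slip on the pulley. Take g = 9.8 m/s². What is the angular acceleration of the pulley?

α ≈ 10.4 rad/s²

I = ½MR² = (1/2)(3.07)(0.342)² = 0.1795 kg·m².
Heavier block: m₁g − T₁ = m₁a. Lighter block: T₂ − m₂g = m₂a.
Pulley: (T₁ − T₂)R = Iα = I(a/R), so T₁ − T₂ = (I/R²)a = (1/2)M_p a = 1.535·a.
Adding the three: (m₁ − m₂)g = (m₁ + m₂ + 1.535)a, so a = (5.24 − 2.03)(9.8)/(5.24 + 2.03 + 1.535) = 3.573 m/s².
α = a/R = 3.573/0.342 = 10.45 rad/s².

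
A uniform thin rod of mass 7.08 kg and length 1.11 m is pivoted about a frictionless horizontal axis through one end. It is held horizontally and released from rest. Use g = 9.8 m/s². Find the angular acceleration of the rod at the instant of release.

α ≈ 13.2 rad/s²

About the pivot, I = (1/3)ML² = (1/3)(7.08)(1.11)² = 2.908 kg·m².
The weight acts at the center, a distance L/2 = 0.5550 m from the pivot; τ = Mg(L/2) = 38.51 N·m.
α = τ/I = 38.51/2.908 = 13.24 rad/s².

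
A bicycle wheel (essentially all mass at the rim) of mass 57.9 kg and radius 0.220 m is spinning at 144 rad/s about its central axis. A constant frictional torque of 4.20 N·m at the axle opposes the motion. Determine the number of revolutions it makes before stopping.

I = MR² = (57.9)(0.220)² = 2.802 kg·m².
The net torque has magnitude 4.20 N·m, opposing ω.
|α| = τ/I = 4.200/2.802 = 1.499 rad/s² (deceleration).
ω² = ω₀² − 2|α|θ with ω = 0 ⇒ θ = ω₀²/(2|α|) = 6918 rad = 1101 rev.

≈ 1100 revolutions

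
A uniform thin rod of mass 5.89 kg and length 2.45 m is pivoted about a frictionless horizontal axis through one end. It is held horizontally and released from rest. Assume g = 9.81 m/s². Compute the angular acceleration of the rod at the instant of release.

α ≈ 6.01 rad/s²

About the pivot, I = (1/3)ML² = (1/3)(5.89)(2.45)² = 11.78 kg·m².
The weight acts at the center, a distance L/2 = 1.225 m from the pivot; τ = Mg(L/2) = 70.78 N·m.
α = τ/I = 70.78/11.78 = 6.006 rad/s².
(Equivalently α = (3g/(2L)) = 6.006 rad/s².)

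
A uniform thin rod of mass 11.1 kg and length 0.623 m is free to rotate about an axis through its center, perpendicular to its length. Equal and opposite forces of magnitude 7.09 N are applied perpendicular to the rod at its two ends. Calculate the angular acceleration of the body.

α ≈ 12.3 rad/s²

I = (1/12)ML² = (1/12)(11.1)(0.623)² = 0.3590 kg·m².
The couple gives τ = F·(L/2) + F·(L/2) = F L = (7.09)(0.623) = 4.417 N·m.
Newton's second law for rotation, τ = Iα, gives α = τ/I = 4.417/0.3590 = 12.30 rad/s².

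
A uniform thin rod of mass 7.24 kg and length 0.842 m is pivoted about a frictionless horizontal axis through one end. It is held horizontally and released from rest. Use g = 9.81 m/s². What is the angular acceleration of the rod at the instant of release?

α ≈ 17.5 rad/s²

About the pivot, I = (1/3)ML² = (1/3)(7.24)(0.842)² = 1.711 kg·m².
The weight acts at the center, a distance L/2 = 0.4210 m from the pivot; τ = Mg(L/2) = 29.90 N·m.
α = τ/I = 29.90/1.711 = 17.48 rad/s².
(Equivalently α = (3g/(2L)) = 17.48 rad/s².)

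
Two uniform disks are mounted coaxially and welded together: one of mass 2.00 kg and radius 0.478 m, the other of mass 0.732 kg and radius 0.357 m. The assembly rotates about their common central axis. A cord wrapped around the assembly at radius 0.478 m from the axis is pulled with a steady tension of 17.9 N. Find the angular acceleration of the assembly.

I = ½M₁R₁² + ½M₂R₂² = ½(2.00)(0.478)² + ½(0.732)(0.357)² = 0.2751 kg·m².
τ = F r = (17.9)(0.478) = 8.556 N·m.
α = τ/I = 8.556/0.2751 = 31.10 rad/s².

α ≈ 31.1 rad/s²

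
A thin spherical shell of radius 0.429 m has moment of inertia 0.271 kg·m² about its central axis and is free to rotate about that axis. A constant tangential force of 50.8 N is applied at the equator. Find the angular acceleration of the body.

τ = F R = (50.8)(0.429) = 21.79 N·m.
Newton's second law for rotation, τ = Iα, gives α = τ/I = 21.79/0.2710 = 80.42 rad/s².

α ≈ 80.4 rad/s²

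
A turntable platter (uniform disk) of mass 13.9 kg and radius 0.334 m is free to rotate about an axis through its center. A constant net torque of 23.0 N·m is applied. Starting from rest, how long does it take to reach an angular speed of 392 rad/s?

I = ½MR² = (1/2)(13.9)(0.334)² = 0.7753 kg·m².
α = τ/I = 23.0/0.7753 = 29.67 rad/s².
ω = αt ⇒ t = ω/α = 392/29.67 = 13.21 s.

t ≈ 13.2 s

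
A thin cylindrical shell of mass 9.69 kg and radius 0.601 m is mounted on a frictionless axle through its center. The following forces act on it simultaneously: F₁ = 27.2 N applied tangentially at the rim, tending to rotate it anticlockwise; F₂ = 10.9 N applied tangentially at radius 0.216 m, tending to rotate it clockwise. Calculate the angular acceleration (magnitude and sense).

I = MR² = (9.69)(0.601)² = 3.500 kg·m².
Taking anticlockwise as positive: τ₁ = +(27.2)(0.601) = +16.35 N·m; τ₂ = −(10.9)(0.216) = −2.354 N·m.
Net torque τ = 13.99 N·m.
α = τ/I = 13.99/3.500 = 3.998 rad/s².

α ≈ 4.00 rad/s², anticlockwise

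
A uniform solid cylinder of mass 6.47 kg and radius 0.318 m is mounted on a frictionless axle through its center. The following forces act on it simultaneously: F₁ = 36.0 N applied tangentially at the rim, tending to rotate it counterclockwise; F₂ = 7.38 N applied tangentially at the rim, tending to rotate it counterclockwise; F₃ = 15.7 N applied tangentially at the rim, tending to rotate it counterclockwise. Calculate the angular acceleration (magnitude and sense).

α ≈ 57.4 rad/s², counterclockwise

I = ½MR² = (1/2)(6.47)(0.318)² = 0.3271 kg·m².
Taking counterclockwise as positive: τ₁ = +(36.0)(0.318) = +11.45 N·m; τ₂ = +(7.38)(0.318) = +2.347 N·m; τ₃ = +(15.7)(0.318) = +4.993 N·m.
Net torque τ = 18.79 N·m.
α = τ/I = 18.79/0.3271 = 57.43 rad/s².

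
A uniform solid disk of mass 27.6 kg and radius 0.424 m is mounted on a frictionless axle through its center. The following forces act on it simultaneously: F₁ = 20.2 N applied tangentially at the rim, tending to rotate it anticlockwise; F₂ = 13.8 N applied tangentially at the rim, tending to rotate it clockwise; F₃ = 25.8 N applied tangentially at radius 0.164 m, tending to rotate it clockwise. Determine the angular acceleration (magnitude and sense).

α ≈ 0.612 rad/s², clockwise

I = ½MR² = (1/2)(27.6)(0.424)² = 2.481 kg·m².
Taking anticlockwise as positive: τ₁ = +(20.2)(0.424) = +8.565 N·m; τ₂ = −(13.8)(0.424) = −5.851 N·m; τ₃ = −(25.8)(0.164) = −4.231 N·m.
Net torque τ = -1.518 N·m.
α = τ/I = -1.518/2.481 = -0.6117 rad/s².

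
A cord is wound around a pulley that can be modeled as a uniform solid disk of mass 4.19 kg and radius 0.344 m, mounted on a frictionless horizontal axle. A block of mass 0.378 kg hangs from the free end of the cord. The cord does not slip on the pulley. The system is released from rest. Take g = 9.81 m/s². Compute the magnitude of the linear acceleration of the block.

a ≈ 1.50 m/s²

I = ½MR² = (1/2)(4.19)(0.344)² = 0.2479 kg·m².
Block: mg − T = ma. Pulley: TR = Iα. No-slip: a = αR, so T = (I/R²)a = 2.095·a.
Then mg = (m + 2.095)a, so a = (0.378)(9.81)/(0.378 + 2.095) = 1.499 m/s².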